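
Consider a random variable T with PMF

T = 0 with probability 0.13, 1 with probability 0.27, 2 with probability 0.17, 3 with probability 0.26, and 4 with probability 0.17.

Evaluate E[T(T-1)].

3.94

E[T(T-1)] = Σ t(t-1)·P(T=t)
 = 0·0.13 + 0·0.27 + 2·0.17 + 6·0.26 + 12·0.17
 = 0 + 0 + 0.34 + 1.56 + 2.04
 = 3.94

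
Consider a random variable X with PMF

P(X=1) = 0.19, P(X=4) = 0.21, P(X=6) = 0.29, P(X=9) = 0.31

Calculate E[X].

5.56

E[X] = Σ x·P(X=x)
 = 1·0.19 + 4·0.21 + 6·0.29 + 9·0.31
 = 0.19 + 0.84 + 1.74 + 2.79
 = 5.56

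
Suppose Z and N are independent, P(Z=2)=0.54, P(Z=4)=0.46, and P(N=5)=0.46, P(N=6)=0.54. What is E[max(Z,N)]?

5.54

E[max(Z,N)] = Σ_z Σ_n max(z,n) · P(Z=z)P(N=n)
 = 5·0.2484 + 6·0.2916 + 5·0.2116 + 6·0.2484
 = 1.242 + 1.7496 + 1.058 + 1.4904
 = 5.54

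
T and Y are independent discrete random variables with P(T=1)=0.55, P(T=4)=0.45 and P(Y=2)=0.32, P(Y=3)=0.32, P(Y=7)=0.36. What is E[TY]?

9.682

E[TY] = Σ_t Σ_y ty · P(T=t)P(Y=y)
 = 2·0.176 + 3·0.176 + 7·0.198 + 8·0.144 + 12·0.144 + 28·0.162
 = 0.352 + 0.528 + 1.386 + 1.152 + 1.728 + 4.536
 = 9.682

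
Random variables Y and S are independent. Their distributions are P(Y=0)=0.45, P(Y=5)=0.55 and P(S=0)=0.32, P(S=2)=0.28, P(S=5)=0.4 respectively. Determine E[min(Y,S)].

1.408

E[min(Y,S)] = Σ_y Σ_s min(y,s) · P(Y=y)P(S=s)
 = 0·0.144 + 0·0.126 + 0·0.18 + 0·0.176 + 2·0.154 + 5·0.22
 = 0 + 0 + 0 + 0 + 0.308 + 1.1
 = 1.408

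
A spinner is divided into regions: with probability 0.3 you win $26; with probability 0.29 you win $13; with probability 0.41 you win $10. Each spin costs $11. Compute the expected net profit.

4.67

E[payout] = 26·0.3 + 13·0.29 + 10·0.41
 = 7.8 + 3.77 + 4.1
 = 15.67
Net = 15.67 - 11 = 4.67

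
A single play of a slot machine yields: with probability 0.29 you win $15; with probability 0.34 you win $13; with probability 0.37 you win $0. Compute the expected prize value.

E[payout] = 15·0.29 + 13·0.34 + 0·0.37
 = 4.35 + 4.42 + 0
 = 8.77

8.77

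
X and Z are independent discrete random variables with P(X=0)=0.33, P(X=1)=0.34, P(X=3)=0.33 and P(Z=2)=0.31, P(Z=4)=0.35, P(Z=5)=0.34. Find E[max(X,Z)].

E[max(X,Z)] = Σ_x Σ_z max(x,z) · P(X=x)P(Z=z)
 = 2·0.1023 + 4·0.1155 + 5·0.1122 + 2·0.1054 + 4·0.119 + 5·0.1156 + 3·0.1023 + 4·0.1155 + 5·0.1122
 = 0.2046 + 0.462 + 0.561 + 0.2108 + 0.476 + 0.578 + 0.3069 + 0.462 + 0.561
 = 3.8223

3.8223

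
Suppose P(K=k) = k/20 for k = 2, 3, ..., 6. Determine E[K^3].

E[K^3] = Σ k^3·P(K=k)
 = 8·1/10 + 27·3/20 + 64·1/5 + 125·1/4 + 216·3/10
 = 4/5 + 81/20 + 64/5 + 125/4 + 324/5
 = 1137/10

113.7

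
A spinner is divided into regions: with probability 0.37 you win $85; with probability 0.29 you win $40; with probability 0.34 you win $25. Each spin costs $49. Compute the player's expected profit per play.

2.55

E[payout] = 85·0.37 + 40·0.29 + 25·0.34
 = 31.45 + 11.6 + 8.5
 = 51.55
Net = 51.55 - 49 = 2.55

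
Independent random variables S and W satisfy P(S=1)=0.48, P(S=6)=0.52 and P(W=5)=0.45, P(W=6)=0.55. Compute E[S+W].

E[S+W] = Σ_s Σ_w (s+w) · P(S=s)P(W=w)
 = 6·0.216 + 7·0.264 + 11·0.234 + 12·0.286
 = 1.296 + 1.848 + 2.574 + 3.432
 = 9.15

9.15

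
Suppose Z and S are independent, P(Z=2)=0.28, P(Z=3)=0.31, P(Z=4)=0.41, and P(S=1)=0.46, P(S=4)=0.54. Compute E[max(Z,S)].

E[max(Z,S)] = Σ_z Σ_s max(z,s) · P(Z=z)P(S=s)
 = 2·0.1288 + 4·0.1512 + 3·0.1426 + 4·0.1674 + 4·0.1886 + 4·0.2214
 = 0.2576 + 0.6048 + 0.4278 + 0.6696 + 0.7544 + 0.8856
 = 3.5998

3.5998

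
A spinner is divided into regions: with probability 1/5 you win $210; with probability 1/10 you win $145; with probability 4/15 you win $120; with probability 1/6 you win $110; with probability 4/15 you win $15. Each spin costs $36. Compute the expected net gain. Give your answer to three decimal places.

E[payout] = 210·1/5 + 145·1/10 + 120·4/15 + 110·1/6 + 15·4/15
 = 42 + 29/2 + 32 + 55/3 + 4
 = 665/6
Net = 665/6 - 36 = 449/6

74.833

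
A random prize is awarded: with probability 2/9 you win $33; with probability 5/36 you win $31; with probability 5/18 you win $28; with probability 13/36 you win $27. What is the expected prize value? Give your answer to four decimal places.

29.1667

E[payout] = 33·2/9 + 31·5/36 + 28·5/18 + 27·13/36
 = 22/3 + 155/36 + 70/9 + 39/4
 = 175/6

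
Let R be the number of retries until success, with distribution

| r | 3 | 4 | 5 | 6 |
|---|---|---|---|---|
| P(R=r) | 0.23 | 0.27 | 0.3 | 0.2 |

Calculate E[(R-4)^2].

1.33

E[(R-4)^2] = Σ (r-4)^2·P(R=r)
 = 1·0.23 + 0·0.27 + 1·0.3 + 4·0.2
 = 0.23 + 0 + 0.3 + 0.8
 = 1.33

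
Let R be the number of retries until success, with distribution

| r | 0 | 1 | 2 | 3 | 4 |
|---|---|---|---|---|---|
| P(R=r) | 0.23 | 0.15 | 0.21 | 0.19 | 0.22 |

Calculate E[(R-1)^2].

E[(R-1)^2] = Σ (r-1)^2·P(R=r)
 = 1·0.23 + 0·0.15 + 1·0.21 + 4·0.19 + 9·0.22
 = 0.23 + 0 + 0.21 + 0.76 + 1.98
 = 3.18

3.18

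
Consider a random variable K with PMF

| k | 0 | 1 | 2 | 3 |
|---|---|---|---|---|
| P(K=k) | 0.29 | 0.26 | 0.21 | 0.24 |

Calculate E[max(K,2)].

2.24

E[max(K,2)] = Σ max(k,2)·P(K=k)
 = 2·0.29 + 2·0.26 + 2·0.21 + 3·0.24
 = 0.58 + 0.52 + 0.42 + 0.72
 = 2.24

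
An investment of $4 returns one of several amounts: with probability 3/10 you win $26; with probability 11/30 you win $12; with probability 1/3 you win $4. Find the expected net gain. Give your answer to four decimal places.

E[payout] = 26·3/10 + 12·11/30 + 4·1/3
 = 39/5 + 22/5 + 4/3
 = 203/15
Net = 203/15 - 4 = 143/15

9.5333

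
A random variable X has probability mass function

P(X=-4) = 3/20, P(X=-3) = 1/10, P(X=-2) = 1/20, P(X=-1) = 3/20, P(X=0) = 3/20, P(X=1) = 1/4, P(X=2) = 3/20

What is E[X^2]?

E[X^2] = Σ x^2·P(X=x)
 = 16·3/20 + 9·1/10 + 4·1/20 + 1·3/20 + 0·3/20 + 1·1/4 + 4·3/20
 = 12/5 + 9/10 + 1/5 + 3/20 + 0 + 1/4 + 3/5
 = 9/2

4.5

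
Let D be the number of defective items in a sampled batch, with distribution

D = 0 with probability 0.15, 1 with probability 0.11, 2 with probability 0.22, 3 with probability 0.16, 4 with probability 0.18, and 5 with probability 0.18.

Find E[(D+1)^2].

16.11

E[(D+1)^2] = Σ (d+1)^2·P(D=d)
 = 1·0.15 + 4·0.11 + 9·0.22 + 16·0.16 + 25·0.18 + 36·0.18
 = 0.15 + 0.44 + 1.98 + 2.56 + 4.5 + 6.48
 = 16.11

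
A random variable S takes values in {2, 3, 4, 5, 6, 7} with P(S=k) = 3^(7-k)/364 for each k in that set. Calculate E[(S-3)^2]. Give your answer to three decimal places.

E[(S-3)^2] = Σ (s-3)^2·P(S=s)
 = 1·243/364 + 0·81/364 + 1·27/364 + 4·9/364 + 9·3/364 + 16·1/364
 = 243/364 + 0 + 27/364 + 9/91 + 27/364 + 4/91
 = 349/364

0.959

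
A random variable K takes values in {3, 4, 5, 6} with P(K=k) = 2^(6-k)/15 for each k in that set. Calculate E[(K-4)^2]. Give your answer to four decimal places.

E[(K-4)^2] = Σ (k-4)^2·P(K=k)
 = 1·8/15 + 0·4/15 + 1·2/15 + 4·1/15
 = 8/15 + 0 + 2/15 + 4/15
 = 14/15

0.9333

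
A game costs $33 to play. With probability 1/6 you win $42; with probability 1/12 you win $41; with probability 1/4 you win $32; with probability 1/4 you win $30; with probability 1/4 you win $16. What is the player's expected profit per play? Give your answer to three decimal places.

-3.083

E[payout] = 42·1/6 + 41·1/12 + 32·1/4 + 30·1/4 + 16·1/4
 = 7 + 41/12 + 8 + 15/2 + 4
 = 359/12
Net = 359/12 - 33 = -37/12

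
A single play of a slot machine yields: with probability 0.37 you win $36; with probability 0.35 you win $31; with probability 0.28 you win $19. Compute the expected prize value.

29.49

E[payout] = 36·0.37 + 31·0.35 + 19·0.28
 = 13.32 + 10.85 + 5.32
 = 29.49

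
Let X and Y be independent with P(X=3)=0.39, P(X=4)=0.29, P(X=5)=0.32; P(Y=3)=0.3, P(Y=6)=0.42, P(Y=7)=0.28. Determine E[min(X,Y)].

3.651

E[min(X,Y)] = Σ_x Σ_y min(x,y) · P(X=x)P(Y=y)
 = 3·0.117 + 3·0.1638 + 3·0.1092 + 3·0.087 + 4·0.1218 + 4·0.0812 + 3·0.096 + 5·0.1344 + 5·0.0896
 = 0.351 + 0.4914 + 0.3276 + 0.261 + 0.4872 + 0.3248 + 0.288 + 0.672 + 0.448
 = 3.651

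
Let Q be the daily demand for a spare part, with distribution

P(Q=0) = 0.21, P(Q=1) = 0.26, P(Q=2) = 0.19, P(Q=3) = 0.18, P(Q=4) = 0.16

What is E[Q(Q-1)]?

E[Q(Q-1)] = Σ q(q-1)·P(Q=q)
 = 0·0.21 + 0·0.26 + 2·0.19 + 6·0.18 + 12·0.16
 = 0 + 0 + 0.38 + 1.08 + 1.92
 = 3.38

3.38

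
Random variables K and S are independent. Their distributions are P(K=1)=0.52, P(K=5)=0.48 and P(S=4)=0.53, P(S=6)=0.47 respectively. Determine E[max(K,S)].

5.1944

E[max(K,S)] = Σ_k Σ_s max(k,s) · P(K=k)P(S=s)
 = 4·0.2756 + 6·0.2444 + 5·0.2544 + 6·0.2256
 = 1.1024 + 1.4664 + 1.272 + 1.3536
 = 5.1944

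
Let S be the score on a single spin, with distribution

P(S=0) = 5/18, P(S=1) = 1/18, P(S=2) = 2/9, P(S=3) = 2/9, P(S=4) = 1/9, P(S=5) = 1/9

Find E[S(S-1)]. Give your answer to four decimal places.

E[S(S-1)] = Σ s(s-1)·P(S=s)
 = 0·5/18 + 0·1/18 + 2·2/9 + 6·2/9 + 12·1/9 + 20·1/9
 = 0 + 0 + 4/9 + 4/3 + 4/3 + 20/9
 = 16/3

5.3333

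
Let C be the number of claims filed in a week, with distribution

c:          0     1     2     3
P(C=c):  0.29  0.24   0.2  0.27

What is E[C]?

E[C] = Σ c·P(C=c)
 = 0·0.29 + 1·0.24 + 2·0.2 + 3·0.27
 = 0 + 0.24 + 0.4 + 0.81
 = 1.45

1.45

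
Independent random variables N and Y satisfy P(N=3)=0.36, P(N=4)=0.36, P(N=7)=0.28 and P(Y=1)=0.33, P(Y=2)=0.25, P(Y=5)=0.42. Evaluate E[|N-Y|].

2.4572

E[|N-Y|] = Σ_n Σ_y |n-y| · P(N=n)P(Y=y)
 = 2·0.1188 + 1·0.09 + 2·0.1512 + 3·0.1188 + 2·0.09 + 1·0.1512 + 6·0.0924 + 5·0.07 + 2·0.1176
 = 0.2376 + 0.09 + 0.3024 + 0.3564 + 0.18 + 0.1512 + 0.5544 + 0.35 + 0.2352
 = 2.4572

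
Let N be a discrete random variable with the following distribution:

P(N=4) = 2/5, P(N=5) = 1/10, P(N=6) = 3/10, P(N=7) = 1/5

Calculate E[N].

5.3

E[N] = Σ n·P(N=n)
 = 4·2/5 + 5·1/10 + 6·3/10 + 7·1/5
 = 8/5 + 1/2 + 9/5 + 7/5
 = 53/10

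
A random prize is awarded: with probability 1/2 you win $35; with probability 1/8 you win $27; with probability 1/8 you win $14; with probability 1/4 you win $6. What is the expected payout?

E[payout] = 35·1/2 + 27·1/8 + 14·1/8 + 6·1/4
 = 35/2 + 27/8 + 7/4 + 3/2
 = 193/8

24.125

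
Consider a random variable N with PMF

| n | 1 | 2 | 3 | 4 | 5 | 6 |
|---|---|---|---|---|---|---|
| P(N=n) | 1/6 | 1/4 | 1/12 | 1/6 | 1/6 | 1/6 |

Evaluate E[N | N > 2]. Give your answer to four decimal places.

4.7143

P(N > 2) = 1/12 + 1/6 + 1/6 + 1/6 = 7/12.
E[N | N > 2] = [3·1/12 + 4·1/6 + 5·1/6 + 6·1/6] / (7/12)
 = 11/4 / (7/12)
 = 33/7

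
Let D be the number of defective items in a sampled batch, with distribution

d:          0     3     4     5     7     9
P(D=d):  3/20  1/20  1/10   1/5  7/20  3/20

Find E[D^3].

E[D^3] = Σ d^3·P(D=d)
 = 0·3/20 + 27·1/20 + 64·1/10 + 125·1/5 + 343·7/20 + 729·3/20
 = 0 + 27/20 + 32/5 + 25 + 2401/20 + 2187/20
 = 5243/20

262.15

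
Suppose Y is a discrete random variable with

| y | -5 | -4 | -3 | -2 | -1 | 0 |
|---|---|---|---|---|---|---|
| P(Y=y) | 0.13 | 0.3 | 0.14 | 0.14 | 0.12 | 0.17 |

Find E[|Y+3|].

1.45

E[|Y+3|] = Σ |y+3|·P(Y=y)
 = 2·0.13 + 1·0.3 + 0·0.14 + 1·0.14 + 2·0.12 + 3·0.17
 = 0.26 + 0.3 + 0 + 0.14 + 0.24 + 0.51
 = 1.45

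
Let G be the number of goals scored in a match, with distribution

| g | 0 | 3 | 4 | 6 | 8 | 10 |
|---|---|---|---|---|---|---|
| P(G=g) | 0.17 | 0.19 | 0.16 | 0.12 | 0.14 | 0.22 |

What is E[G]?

5.25

E[G] = Σ g·P(G=g)
 = 0·0.17 + 3·0.19 + 4·0.16 + 6·0.12 + 8·0.14 + 10·0.22
 = 0 + 0.57 + 0.64 + 0.72 + 1.12 + 2.2
 = 5.25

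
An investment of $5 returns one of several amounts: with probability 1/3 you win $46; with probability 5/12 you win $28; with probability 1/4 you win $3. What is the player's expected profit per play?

22.75

E[payout] = 46·1/3 + 28·5/12 + 3·1/4
 = 46/3 + 35/3 + 3/4
 = 111/4
Net = 111/4 - 5 = 91/4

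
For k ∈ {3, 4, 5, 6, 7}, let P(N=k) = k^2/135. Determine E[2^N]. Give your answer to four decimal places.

71.8815

E[2^N] = Σ 2^n·P(N=n)
 = 8·1/15 + 16·16/135 + 32·5/27 + 64·4/15 + 128·49/135
 = 8/15 + 256/135 + 160/27 + 256/15 + 6272/135
 = 9704/135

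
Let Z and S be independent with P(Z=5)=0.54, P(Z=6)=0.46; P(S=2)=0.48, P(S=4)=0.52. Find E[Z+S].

E[Z+S] = Σ_z Σ_s (z+s) · P(Z=z)P(S=s)
 = 7·0.2592 + 9·0.2808 + 8·0.2208 + 10·0.2392
 = 1.8144 + 2.5272 + 1.7664 + 2.392
 = 8.5

8.5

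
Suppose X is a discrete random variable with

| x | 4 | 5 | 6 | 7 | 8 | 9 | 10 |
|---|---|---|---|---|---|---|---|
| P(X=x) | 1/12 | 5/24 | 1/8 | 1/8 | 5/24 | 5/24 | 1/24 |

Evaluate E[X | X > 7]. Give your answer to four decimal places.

P(X > 7) = 5/24 + 5/24 + 1/24 = 11/24.
E[X | X > 7] = [8·5/24 + 9·5/24 + 10·1/24] / (11/24)
 = 95/24 / (11/24)
 = 95/11

8.6364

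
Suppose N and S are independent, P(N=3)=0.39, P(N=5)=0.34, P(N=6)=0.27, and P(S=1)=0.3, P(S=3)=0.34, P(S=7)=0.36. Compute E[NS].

17.2416

E[NS] = Σ_n Σ_s ns · P(N=n)P(S=s)
 = 3·0.117 + 9·0.1326 + 21·0.1404 + 5·0.102 + 15·0.1156 + 35·0.1224 + 6·0.081 + 18·0.0918 + 42·0.0972
 = 0.351 + 1.1934 + 2.9484 + 0.51 + 1.734 + 4.284 + 0.486 + 1.6524 + 4.0824
 = 17.2416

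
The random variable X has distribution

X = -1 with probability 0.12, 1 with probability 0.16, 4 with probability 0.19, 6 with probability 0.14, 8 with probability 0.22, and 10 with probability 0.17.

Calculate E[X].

E[X] = Σ x·P(X=x)
 = (-1)·0.12 + 1·0.16 + 4·0.19 + 6·0.14 + 8·0.22 + 10·0.17
 = (-0.12) + 0.16 + 0.76 + 0.84 + 1.76 + 1.7
 = 5.1

5.1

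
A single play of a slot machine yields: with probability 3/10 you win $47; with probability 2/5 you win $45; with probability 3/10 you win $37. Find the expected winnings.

E[payout] = 47·3/10 + 45·2/5 + 37·3/10
 = 141/10 + 18 + 111/10
 = 216/5

43.2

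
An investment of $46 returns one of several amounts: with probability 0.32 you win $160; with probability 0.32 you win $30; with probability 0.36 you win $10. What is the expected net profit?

E[payout] = 160·0.32 + 30·0.32 + 10·0.36
 = 51.2 + 9.6 + 3.6
 = 64.4
Net = 64.4 - 46 = 18.4

18.4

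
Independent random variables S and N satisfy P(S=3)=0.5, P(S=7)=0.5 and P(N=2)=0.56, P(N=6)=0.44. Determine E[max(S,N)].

5.66

E[max(S,N)] = Σ_s Σ_n max(s,n) · P(S=s)P(N=n)
 = 3·0.28 + 6·0.22 + 7·0.28 + 7·0.22
 = 0.84 + 1.32 + 1.96 + 1.54
 = 5.66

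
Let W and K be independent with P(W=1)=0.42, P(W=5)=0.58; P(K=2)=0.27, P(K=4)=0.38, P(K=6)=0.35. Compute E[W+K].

7.48

E[W+K] = Σ_w Σ_k (w+k) · P(W=w)P(K=k)
 = 3·0.1134 + 5·0.1596 + 7·0.147 + 7·0.1566 + 9·0.2204 + 11·0.203
 = 0.3402 + 0.798 + 1.029 + 1.0962 + 1.9836 + 2.233
 = 7.48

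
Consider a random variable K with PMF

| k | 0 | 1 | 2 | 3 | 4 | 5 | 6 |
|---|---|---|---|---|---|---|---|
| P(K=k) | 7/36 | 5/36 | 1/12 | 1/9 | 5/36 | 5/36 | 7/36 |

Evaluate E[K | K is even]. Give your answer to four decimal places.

P(K is even) = 7/36 + 1/12 + 5/36 + 7/36 = 11/18.
E[K | K is even] = [0·7/36 + 2·1/12 + 4·5/36 + 6·7/36] / (11/18)
 = 17/9 / (11/18)
 = 34/11

3.0909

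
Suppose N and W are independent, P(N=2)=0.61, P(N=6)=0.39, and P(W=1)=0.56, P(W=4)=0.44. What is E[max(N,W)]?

4.0968

E[max(N,W)] = Σ_n Σ_w max(n,w) · P(N=n)P(W=w)
 = 2·0.3416 + 4·0.2684 + 6·0.2184 + 6·0.1716
 = 0.6832 + 1.0736 + 1.3104 + 1.0296
 = 4.0968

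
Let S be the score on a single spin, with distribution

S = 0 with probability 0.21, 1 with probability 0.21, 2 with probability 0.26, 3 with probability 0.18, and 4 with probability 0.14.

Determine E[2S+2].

5.66

E[2S+2] = Σ (2s+2)·P(S=s)
 = 2·0.21 + 4·0.21 + 6·0.26 + 8·0.18 + 10·0.14
 = 0.42 + 0.84 + 1.56 + 1.44 + 1.4
 = 5.66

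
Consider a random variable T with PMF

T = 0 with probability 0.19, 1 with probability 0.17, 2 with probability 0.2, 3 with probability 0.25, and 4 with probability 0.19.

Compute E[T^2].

E[T^2] = Σ t^2·P(T=t)
 = 0·0.19 + 1·0.17 + 4·0.2 + 9·0.25 + 16·0.19
 = 0 + 0.17 + 0.8 + 2.25 + 3.04
 = 6.26

6.26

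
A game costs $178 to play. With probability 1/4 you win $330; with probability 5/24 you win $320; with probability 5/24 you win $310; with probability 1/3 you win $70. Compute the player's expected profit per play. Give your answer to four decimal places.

E[payout] = 330·1/4 + 320·5/24 + 310·5/24 + 70·1/3
 = 165/2 + 200/3 + 775/12 + 70/3
 = 2845/12
Net = 2845/12 - 178 = 709/12

59.0833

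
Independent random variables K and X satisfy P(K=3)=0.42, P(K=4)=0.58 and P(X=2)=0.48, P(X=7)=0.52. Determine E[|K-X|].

E[|K-X|] = Σ_k Σ_x |k-x| · P(K=k)P(X=x)
 = 1·0.2016 + 4·0.2184 + 2·0.2784 + 3·0.3016
 = 0.2016 + 0.8736 + 0.5568 + 0.9048
 = 2.5368

2.5368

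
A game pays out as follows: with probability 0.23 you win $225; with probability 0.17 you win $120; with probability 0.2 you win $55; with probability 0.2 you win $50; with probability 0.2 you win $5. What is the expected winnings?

E[payout] = 225·0.23 + 120·0.17 + 55·0.2 + 50·0.2 + 5·0.2
 = 51.75 + 20.4 + 11 + 10 + 1
 = 94.15

94.15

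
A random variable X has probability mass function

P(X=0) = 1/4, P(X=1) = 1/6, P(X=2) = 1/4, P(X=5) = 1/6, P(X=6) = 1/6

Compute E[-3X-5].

E[-3X-5] = Σ (-3x-5)·P(X=x)
 = (-5)·1/4 + (-8)·1/6 + (-11)·1/4 + (-20)·1/6 + (-23)·1/6
 = (-5/4) + (-4/3) + (-11/4) + (-10/3) + (-23/6)
 = -25/2

-12.5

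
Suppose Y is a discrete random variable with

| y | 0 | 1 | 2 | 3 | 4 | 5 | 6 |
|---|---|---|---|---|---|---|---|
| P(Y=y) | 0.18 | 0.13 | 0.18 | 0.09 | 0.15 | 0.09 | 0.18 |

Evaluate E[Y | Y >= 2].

4

P(Y >= 2) = 0.18 + 0.09 + 0.15 + 0.09 + 0.18 = 0.69.
E[Y | Y >= 2] = [2·0.18 + 3·0.09 + 4·0.15 + 5·0.09 + 6·0.18] / 0.69
 = 2.76 / 0.69
 = 4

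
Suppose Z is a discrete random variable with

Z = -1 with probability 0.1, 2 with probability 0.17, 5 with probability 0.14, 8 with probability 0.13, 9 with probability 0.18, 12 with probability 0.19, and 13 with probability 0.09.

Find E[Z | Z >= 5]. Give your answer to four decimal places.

9.3288

P(Z >= 5) = 0.14 + 0.13 + 0.18 + 0.19 + 0.09 = 0.73.
E[Z | Z >= 5] = [5·0.14 + 8·0.13 + 9·0.18 + 12·0.19 + 13·0.09] / 0.73
 = 6.81 / 0.73
 = 681/73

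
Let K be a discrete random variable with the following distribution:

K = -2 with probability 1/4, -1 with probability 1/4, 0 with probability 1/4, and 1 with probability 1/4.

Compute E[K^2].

1.5

E[K^2] = Σ k^2·P(K=k)
 = 4·1/4 + 1·1/4 + 0·1/4 + 1·1/4
 = 1 + 1/4 + 0 + 1/4
 = 3/2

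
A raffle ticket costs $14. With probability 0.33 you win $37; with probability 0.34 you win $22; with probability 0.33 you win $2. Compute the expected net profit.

6.35

E[payout] = 37·0.33 + 22·0.34 + 2·0.33
 = 12.21 + 7.48 + 0.66
 = 20.35
Net = 20.35 - 14 = 6.35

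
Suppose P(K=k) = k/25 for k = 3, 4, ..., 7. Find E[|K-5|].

1.2

E[|K-5|] = Σ |k-5|·P(K=k)
 = 2·3/25 + 1·4/25 + 0·1/5 + 1·6/25 + 2·7/25
 = 6/25 + 4/25 + 0 + 6/25 + 14/25
 = 6/5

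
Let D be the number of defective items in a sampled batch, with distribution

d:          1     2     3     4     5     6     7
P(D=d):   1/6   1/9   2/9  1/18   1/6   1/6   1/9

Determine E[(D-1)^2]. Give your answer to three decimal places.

E[(D-1)^2] = Σ (d-1)^2·P(D=d)
 = 0·1/6 + 1·1/9 + 4·2/9 + 9·1/18 + 16·1/6 + 25·1/6 + 36·1/9
 = 0 + 1/9 + 8/9 + 1/2 + 8/3 + 25/6 + 4
 = 37/3

12.333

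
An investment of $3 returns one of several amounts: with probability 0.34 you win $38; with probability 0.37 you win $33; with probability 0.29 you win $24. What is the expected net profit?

E[payout] = 38·0.34 + 33·0.37 + 24·0.29
 = 12.92 + 12.21 + 6.96
 = 32.09
Net = 32.09 - 3 = 29.09

29.09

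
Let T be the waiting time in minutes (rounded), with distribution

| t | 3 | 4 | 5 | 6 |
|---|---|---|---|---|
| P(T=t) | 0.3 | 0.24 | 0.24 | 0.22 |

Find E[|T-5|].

E[|T-5|] = Σ |t-5|·P(T=t)
 = 2·0.3 + 1·0.24 + 0·0.24 + 1·0.22
 = 0.6 + 0.24 + 0 + 0.22
 = 1.06

1.06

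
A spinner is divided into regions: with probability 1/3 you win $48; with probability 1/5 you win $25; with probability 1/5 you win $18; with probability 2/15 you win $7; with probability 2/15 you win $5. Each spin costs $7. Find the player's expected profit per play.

19.2

E[payout] = 48·1/3 + 25·1/5 + 18·1/5 + 7·2/15 + 5·2/15
 = 16 + 5 + 18/5 + 14/15 + 2/3
 = 131/5
Net = 131/5 - 7 = 96/5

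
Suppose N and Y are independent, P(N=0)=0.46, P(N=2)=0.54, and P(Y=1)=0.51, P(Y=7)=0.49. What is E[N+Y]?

E[N+Y] = Σ_n Σ_y (n+y) · P(N=n)P(Y=y)
 = 1·0.2346 + 7·0.2254 + 3·0.2754 + 9·0.2646
 = 0.2346 + 1.5778 + 0.8262 + 2.3814
 = 5.02

5.02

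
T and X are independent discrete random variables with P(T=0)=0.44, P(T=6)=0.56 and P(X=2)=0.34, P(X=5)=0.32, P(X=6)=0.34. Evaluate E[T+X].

7.68

E[T+X] = Σ_t Σ_x (t+x) · P(T=t)P(X=x)
 = 2·0.1496 + 5·0.1408 + 6·0.1496 + 8·0.1904 + 11·0.1792 + 12·0.1904
 = 0.2992 + 0.704 + 0.8976 + 1.5232 + 1.9712 + 2.2848
 = 7.68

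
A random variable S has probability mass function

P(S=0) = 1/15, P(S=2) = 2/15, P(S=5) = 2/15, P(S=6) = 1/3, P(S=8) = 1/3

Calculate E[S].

5.6

E[S] = Σ s·P(S=s)
 = 0·1/15 + 2·2/15 + 5·2/15 + 6·1/3 + 8·1/3
 = 0 + 4/15 + 2/3 + 2 + 8/3
 = 28/5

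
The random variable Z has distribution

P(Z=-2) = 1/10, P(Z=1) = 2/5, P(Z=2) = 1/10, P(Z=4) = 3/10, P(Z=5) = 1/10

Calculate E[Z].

2.1

E[Z] = Σ z·P(Z=z)
 = (-2)·1/10 + 1·2/5 + 2·1/10 + 4·3/10 + 5·1/10
 = (-1/5) + 2/5 + 1/5 + 6/5 + 1/2
 = 21/10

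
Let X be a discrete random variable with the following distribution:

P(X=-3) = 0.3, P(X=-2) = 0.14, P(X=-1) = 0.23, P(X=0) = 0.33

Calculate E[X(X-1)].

E[X(X-1)] = Σ x(x-1)·P(X=x)
 = 12·0.3 + 6·0.14 + 2·0.23 + 0·0.33
 = 3.6 + 0.84 + 0.46 + 0
 = 4.9

4.9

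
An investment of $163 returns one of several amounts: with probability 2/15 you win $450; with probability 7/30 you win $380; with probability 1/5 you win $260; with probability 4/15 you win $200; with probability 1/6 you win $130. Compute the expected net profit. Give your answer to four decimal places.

E[payout] = 450·2/15 + 380·7/30 + 260·1/5 + 200·4/15 + 130·1/6
 = 60 + 266/3 + 52 + 160/3 + 65/3
 = 827/3
Net = 827/3 - 163 = 338/3

112.6667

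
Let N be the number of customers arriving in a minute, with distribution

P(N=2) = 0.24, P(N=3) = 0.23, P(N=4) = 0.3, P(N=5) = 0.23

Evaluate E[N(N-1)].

E[N(N-1)] = Σ n(n-1)·P(N=n)
 = 2·0.24 + 6·0.23 + 12·0.3 + 20·0.23
 = 0.48 + 1.38 + 3.6 + 4.6
 = 10.06

10.06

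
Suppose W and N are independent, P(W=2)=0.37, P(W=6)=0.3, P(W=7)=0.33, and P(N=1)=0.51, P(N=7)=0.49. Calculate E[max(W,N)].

5.9035

E[max(W,N)] = Σ_w Σ_n max(w,n) · P(W=w)P(N=n)
 = 2·0.1887 + 7·0.1813 + 6·0.153 + 7·0.147 + 7·0.1683 + 7·0.1617
 = 0.3774 + 1.2691 + 0.918 + 1.029 + 1.1781 + 1.1319
 = 5.9035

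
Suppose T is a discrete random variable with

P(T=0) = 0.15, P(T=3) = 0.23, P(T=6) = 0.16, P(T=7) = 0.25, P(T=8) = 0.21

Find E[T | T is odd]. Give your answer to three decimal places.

5.083

P(T is odd) = 0.23 + 0.25 = 0.48.
E[T | T is odd] = [3·0.23 + 7·0.25] / 0.48
 = 2.44 / 0.48
 = 61/12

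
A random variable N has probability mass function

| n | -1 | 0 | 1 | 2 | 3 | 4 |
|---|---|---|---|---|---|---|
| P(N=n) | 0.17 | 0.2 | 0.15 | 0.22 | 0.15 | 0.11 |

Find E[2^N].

4.425

E[2^N] = Σ 2^n·P(N=n)
 = 0.5·0.17 + 1·0.2 + 2·0.15 + 4·0.22 + 8·0.15 + 16·0.11
 = 0.085 + 0.2 + 0.3 + 0.88 + 1.2 + 1.76
 = 4.425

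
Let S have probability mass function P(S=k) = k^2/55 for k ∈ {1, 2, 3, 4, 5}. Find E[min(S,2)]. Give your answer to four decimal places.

1.9818

E[min(S,2)] = Σ min(s,2)·P(S=s)
 = 1·1/55 + 2·4/55 + 2·9/55 + 2·16/55 + 2·5/11
 = 1/55 + 8/55 + 18/55 + 32/55 + 10/11
 = 109/55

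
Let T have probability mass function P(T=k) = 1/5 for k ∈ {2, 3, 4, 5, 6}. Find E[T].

4

E[T] = Σ t·P(T=t)
 = 2·1/5 + 3·1/5 + 4·1/5 + 5·1/5 + 6·1/5
 = 2/5 + 3/5 + 4/5 + 1 + 6/5
 = 4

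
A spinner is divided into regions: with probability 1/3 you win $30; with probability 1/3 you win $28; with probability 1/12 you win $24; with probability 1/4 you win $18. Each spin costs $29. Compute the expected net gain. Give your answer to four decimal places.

-3.1667

E[payout] = 30·1/3 + 28·1/3 + 24·1/12 + 18·1/4
 = 10 + 28/3 + 2 + 9/2
 = 155/6
Net = 155/6 - 29 = -19/6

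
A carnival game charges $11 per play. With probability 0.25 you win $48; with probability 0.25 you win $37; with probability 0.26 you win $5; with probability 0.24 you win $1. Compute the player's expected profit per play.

E[payout] = 48·0.25 + 37·0.25 + 5·0.26 + 1·0.24
 = 12 + 9.25 + 1.3 + 0.24
 = 22.79
Net = 22.79 - 11 = 11.79

11.79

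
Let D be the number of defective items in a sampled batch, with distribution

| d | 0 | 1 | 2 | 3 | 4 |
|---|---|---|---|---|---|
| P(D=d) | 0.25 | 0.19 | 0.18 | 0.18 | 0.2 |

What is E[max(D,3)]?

E[max(D,3)] = Σ max(d,3)·P(D=d)
 = 3·0.25 + 3·0.19 + 3·0.18 + 3·0.18 + 4·0.2
 = 0.75 + 0.57 + 0.54 + 0.54 + 0.8
 = 3.2

3.2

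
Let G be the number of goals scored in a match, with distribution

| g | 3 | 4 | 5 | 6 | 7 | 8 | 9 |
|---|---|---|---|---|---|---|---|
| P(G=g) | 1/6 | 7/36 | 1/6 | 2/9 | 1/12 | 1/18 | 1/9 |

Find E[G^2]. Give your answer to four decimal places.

33.4167

E[G^2] = Σ g^2·P(G=g)
 = 9·1/6 + 16·7/36 + 25·1/6 + 36·2/9 + 49·1/12 + 64·1/18 + 81·1/9
 = 3/2 + 28/9 + 25/6 + 8 + 49/12 + 32/9 + 9
 = 401/12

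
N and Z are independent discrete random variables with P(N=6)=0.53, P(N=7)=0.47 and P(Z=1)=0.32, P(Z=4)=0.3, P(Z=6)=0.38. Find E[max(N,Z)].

E[max(N,Z)] = Σ_n Σ_z max(n,z) · P(N=n)P(Z=z)
 = 6·0.1696 + 6·0.159 + 6·0.2014 + 7·0.1504 + 7·0.141 + 7·0.1786
 = 1.0176 + 0.954 + 1.2084 + 1.0528 + 0.987 + 1.2502
 = 6.47

6.47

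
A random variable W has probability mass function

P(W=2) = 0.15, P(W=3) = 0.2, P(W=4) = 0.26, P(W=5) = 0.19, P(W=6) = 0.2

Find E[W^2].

E[W^2] = Σ w^2·P(W=w)
 = 4·0.15 + 9·0.2 + 16·0.26 + 25·0.19 + 36·0.2
 = 0.6 + 1.8 + 4.16 + 4.75 + 7.2
 = 18.51

18.51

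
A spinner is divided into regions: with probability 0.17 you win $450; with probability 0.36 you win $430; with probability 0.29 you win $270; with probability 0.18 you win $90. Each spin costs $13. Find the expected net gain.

E[payout] = 450·0.17 + 430·0.36 + 270·0.29 + 90·0.18
 = 76.5 + 154.8 + 78.3 + 16.2
 = 325.8
Net = 325.8 - 13 = 312.8

312.8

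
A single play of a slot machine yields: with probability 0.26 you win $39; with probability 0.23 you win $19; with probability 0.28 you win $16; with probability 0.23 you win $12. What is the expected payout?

E[payout] = 39·0.26 + 19·0.23 + 16·0.28 + 12·0.23
 = 10.14 + 4.37 + 4.48 + 2.76
 = 21.75

21.75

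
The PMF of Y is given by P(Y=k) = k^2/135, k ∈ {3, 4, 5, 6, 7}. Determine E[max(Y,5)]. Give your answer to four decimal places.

E[max(Y,5)] = Σ max(y,5)·P(Y=y)
 = 5·1/15 + 5·16/135 + 5·5/27 + 6·4/15 + 7·49/135
 = 1/3 + 16/27 + 25/27 + 8/5 + 343/135
 = 809/135

5.9926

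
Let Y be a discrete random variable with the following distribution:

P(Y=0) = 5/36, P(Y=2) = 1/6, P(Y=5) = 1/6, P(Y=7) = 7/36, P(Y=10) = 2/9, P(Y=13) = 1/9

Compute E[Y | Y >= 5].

P(Y >= 5) = 1/6 + 7/36 + 2/9 + 1/9 = 25/36.
E[Y | Y >= 5] = [5·1/6 + 7·7/36 + 10·2/9 + 13·1/9] / (25/36)
 = 211/36 / (25/36)
 = 211/25

8.44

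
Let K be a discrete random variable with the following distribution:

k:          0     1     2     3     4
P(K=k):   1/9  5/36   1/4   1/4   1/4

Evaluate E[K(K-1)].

5

E[K(K-1)] = Σ k(k-1)·P(K=k)
 = 0·1/9 + 0·5/36 + 2·1/4 + 6·1/4 + 12·1/4
 = 0 + 0 + 1/2 + 3/2 + 3
 = 5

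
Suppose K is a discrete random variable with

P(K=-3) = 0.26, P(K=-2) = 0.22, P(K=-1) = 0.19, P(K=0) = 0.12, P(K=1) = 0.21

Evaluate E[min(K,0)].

E[min(K,0)] = Σ min(k,0)·P(K=k)
 = (-3)·0.26 + (-2)·0.22 + (-1)·0.19 + 0·0.12 + 0·0.21
 = (-0.78) + (-0.44) + (-0.19) + 0 + 0
 = -1.41

-1.41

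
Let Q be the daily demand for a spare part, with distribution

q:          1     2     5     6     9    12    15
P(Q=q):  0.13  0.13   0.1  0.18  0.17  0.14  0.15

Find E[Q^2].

77.31

E[Q^2] = Σ q^2·P(Q=q)
 = 1·0.13 + 4·0.13 + 25·0.1 + 36·0.18 + 81·0.17 + 144·0.14 + 225·0.15
 = 0.13 + 0.52 + 2.5 + 6.48 + 13.77 + 20.16 + 33.75
 = 77.31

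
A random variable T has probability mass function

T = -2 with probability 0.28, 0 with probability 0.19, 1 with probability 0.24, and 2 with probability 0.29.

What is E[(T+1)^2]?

E[(T+1)^2] = Σ (t+1)^2·P(T=t)
 = 1·0.28 + 1·0.19 + 4·0.24 + 9·0.29
 = 0.28 + 0.19 + 0.96 + 2.61
 = 4.04

4.04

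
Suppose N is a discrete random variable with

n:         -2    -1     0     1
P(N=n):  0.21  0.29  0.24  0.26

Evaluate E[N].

E[N] = Σ n·P(N=n)
 = (-2)·0.21 + (-1)·0.29 + 0·0.24 + 1·0.26
 = (-0.42) + (-0.29) + 0 + 0.26
 = -0.45

-0.45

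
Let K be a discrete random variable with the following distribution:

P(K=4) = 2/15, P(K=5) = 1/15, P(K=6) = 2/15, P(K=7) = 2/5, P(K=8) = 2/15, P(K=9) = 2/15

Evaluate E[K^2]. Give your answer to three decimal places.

47.533

E[K^2] = Σ k^2·P(K=k)
 = 16·2/15 + 25·1/15 + 36·2/15 + 49·2/5 + 64·2/15 + 81·2/15
 = 32/15 + 5/3 + 24/5 + 98/5 + 128/15 + 54/5
 = 713/15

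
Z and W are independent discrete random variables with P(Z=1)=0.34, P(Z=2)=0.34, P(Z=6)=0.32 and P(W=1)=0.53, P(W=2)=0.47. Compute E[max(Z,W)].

E[max(Z,W)] = Σ_z Σ_w max(z,w) · P(Z=z)P(W=w)
 = 1·0.1802 + 2·0.1598 + 2·0.1802 + 2·0.1598 + 6·0.1696 + 6·0.1504
 = 0.1802 + 0.3196 + 0.3604 + 0.3196 + 1.0176 + 0.9024
 = 3.0998

3.0998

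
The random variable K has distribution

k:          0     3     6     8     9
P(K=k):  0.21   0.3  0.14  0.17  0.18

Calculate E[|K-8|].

E[|K-8|] = Σ |k-8|·P(K=k)
 = 8·0.21 + 5·0.3 + 2·0.14 + 0·0.17 + 1·0.18
 = 1.68 + 1.5 + 0.28 + 0 + 0.18
 = 3.64

3.64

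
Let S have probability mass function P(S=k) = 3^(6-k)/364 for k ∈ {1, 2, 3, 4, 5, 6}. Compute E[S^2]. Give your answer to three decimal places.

E[S^2] = Σ s^2·P(S=s)
 = 1·243/364 + 4·81/364 + 9·27/364 + 16·9/364 + 25·3/364 + 36·1/364
 = 243/364 + 81/91 + 243/364 + 36/91 + 75/364 + 9/91
 = 1065/364

2.926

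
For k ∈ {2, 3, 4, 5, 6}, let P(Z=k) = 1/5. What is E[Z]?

E[Z] = Σ z·P(Z=z)
 = 2·1/5 + 3·1/5 + 4·1/5 + 5·1/5 + 6·1/5
 = 2/5 + 3/5 + 4/5 + 1 + 6/5
 = 4

4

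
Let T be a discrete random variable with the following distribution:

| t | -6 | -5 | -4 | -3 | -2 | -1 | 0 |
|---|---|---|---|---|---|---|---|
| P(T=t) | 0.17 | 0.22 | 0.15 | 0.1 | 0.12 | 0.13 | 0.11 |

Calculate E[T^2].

E[T^2] = Σ t^2·P(T=t)
 = 36·0.17 + 25·0.22 + 16·0.15 + 9·0.1 + 4·0.12 + 1·0.13 + 0·0.11
 = 6.12 + 5.5 + 2.4 + 0.9 + 0.48 + 0.13 + 0
 = 15.53

15.53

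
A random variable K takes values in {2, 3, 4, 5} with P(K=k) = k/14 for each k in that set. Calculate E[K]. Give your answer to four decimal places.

E[K] = Σ k·P(K=k)
 = 2·1/7 + 3·3/14 + 4·2/7 + 5·5/14
 = 2/7 + 9/14 + 8/7 + 25/14
 = 27/7

3.8571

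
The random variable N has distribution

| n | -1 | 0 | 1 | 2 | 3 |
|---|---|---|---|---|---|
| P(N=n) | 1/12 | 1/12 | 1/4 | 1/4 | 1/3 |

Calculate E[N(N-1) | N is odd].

P(N is odd) = 1/12 + 1/4 + 1/3 = 2/3.
E[N(N-1) | N is odd] = [2·1/12 + 0·1/4 + 6·1/3] / (2/3)
 = 13/6 / (2/3)
 = 13/4

3.25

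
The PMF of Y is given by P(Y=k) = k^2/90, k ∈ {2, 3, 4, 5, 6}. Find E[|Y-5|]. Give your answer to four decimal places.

E[|Y-5|] = Σ |y-5|·P(Y=y)
 = 3·2/45 + 2·1/10 + 1·8/45 + 0·5/18 + 1·2/5
 = 2/15 + 1/5 + 8/45 + 0 + 2/5
 = 41/45

0.9111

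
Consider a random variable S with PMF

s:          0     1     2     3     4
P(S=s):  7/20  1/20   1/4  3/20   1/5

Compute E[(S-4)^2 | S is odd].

3

P(S is odd) = 1/20 + 3/20 = 1/5.
E[(S-4)^2 | S is odd] = [9·1/20 + 1·3/20] / (1/5)
 = 3/5 / (1/5)
 = 3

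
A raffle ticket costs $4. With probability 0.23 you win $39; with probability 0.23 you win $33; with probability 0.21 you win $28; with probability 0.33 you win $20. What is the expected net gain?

E[payout] = 39·0.23 + 33·0.23 + 28·0.21 + 20·0.33
 = 8.97 + 7.59 + 5.88 + 6.6
 = 29.04
Net = 29.04 - 4 = 25.04

25.04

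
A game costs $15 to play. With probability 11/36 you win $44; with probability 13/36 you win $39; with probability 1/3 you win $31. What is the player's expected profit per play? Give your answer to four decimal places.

22.8611

E[payout] = 44·11/36 + 39·13/36 + 31·1/3
 = 121/9 + 169/12 + 31/3
 = 1363/36
Net = 1363/36 - 15 = 823/36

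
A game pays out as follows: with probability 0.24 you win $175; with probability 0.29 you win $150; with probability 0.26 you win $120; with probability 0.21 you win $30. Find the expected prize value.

E[payout] = 175·0.24 + 150·0.29 + 120·0.26 + 30·0.21
 = 42 + 43.5 + 31.2 + 6.3
 = 123

123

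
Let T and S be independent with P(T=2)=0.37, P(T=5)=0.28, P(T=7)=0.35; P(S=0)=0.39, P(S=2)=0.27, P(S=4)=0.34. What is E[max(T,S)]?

E[max(T,S)] = Σ_t Σ_s max(t,s) · P(T=t)P(S=s)
 = 2·0.1443 + 2·0.0999 + 4·0.1258 + 5·0.1092 + 5·0.0756 + 5·0.0952 + 7·0.1365 + 7·0.0945 + 7·0.119
 = 0.2886 + 0.1998 + 0.5032 + 0.546 + 0.378 + 0.476 + 0.9555 + 0.6615 + 0.833
 = 4.8416

4.8416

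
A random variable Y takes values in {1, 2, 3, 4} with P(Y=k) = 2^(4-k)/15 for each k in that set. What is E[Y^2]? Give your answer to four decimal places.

E[Y^2] = Σ y^2·P(Y=y)
 = 1·8/15 + 4·4/15 + 9·2/15 + 16·1/15
 = 8/15 + 16/15 + 6/5 + 16/15
 = 58/15

3.8667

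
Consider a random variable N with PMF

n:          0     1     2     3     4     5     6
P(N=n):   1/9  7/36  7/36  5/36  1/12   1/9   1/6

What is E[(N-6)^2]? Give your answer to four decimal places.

E[(N-6)^2] = Σ (n-6)^2·P(N=n)
 = 36·1/9 + 25·7/36 + 16·7/36 + 9·5/36 + 4·1/12 + 1·1/9 + 0·1/6
 = 4 + 175/36 + 28/9 + 5/4 + 1/3 + 1/9 + 0
 = 41/3

13.6667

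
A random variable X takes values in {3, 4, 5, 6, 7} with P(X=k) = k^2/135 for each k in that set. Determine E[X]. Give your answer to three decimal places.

E[X] = Σ x·P(X=x)
 = 3·1/15 + 4·16/135 + 5·5/27 + 6·4/15 + 7·49/135
 = 1/5 + 64/135 + 25/27 + 8/5 + 343/135
 = 155/27

5.741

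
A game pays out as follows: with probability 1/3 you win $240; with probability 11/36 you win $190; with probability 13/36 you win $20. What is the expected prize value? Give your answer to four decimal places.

E[payout] = 240·1/3 + 190·11/36 + 20·13/36
 = 80 + 1045/18 + 65/9
 = 2615/18

145.2778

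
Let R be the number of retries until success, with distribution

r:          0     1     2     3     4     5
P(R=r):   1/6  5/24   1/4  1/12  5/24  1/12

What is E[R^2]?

E[R^2] = Σ r^2·P(R=r)
 = 0·1/6 + 1·5/24 + 4·1/4 + 9·1/12 + 16·5/24 + 25·1/12
 = 0 + 5/24 + 1 + 3/4 + 10/3 + 25/12
 = 59/8

7.375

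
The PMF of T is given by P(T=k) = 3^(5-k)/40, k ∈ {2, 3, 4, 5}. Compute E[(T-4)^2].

2.95

E[(T-4)^2] = Σ (t-4)^2·P(T=t)
 = 4·27/40 + 1·9/40 + 0·3/40 + 1·1/40
 = 27/10 + 9/40 + 0 + 1/40
 = 59/20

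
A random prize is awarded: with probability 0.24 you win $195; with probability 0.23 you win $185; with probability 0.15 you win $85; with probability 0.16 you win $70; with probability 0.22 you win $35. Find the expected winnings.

121

E[payout] = 195·0.24 + 185·0.23 + 85·0.15 + 70·0.16 + 35·0.22
 = 46.8 + 42.55 + 12.75 + 11.2 + 7.7
 = 121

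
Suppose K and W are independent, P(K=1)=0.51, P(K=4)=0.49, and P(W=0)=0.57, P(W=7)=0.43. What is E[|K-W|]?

3.3558

E[|K-W|] = Σ_k Σ_w |k-w| · P(K=k)P(W=w)
 = 1·0.2907 + 6·0.2193 + 4·0.2793 + 3·0.2107
 = 0.2907 + 1.3158 + 1.1172 + 0.6321
 = 3.3558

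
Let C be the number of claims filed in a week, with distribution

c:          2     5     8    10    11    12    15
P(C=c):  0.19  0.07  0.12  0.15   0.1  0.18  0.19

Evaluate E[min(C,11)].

E[min(C,11)] = Σ min(c,11)·P(C=c)
 = 2·0.19 + 5·0.07 + 8·0.12 + 10·0.15 + 11·0.1 + 11·0.18 + 11·0.19
 = 0.38 + 0.35 + 0.96 + 1.5 + 1.1 + 1.98 + 2.09
 = 8.36

8.36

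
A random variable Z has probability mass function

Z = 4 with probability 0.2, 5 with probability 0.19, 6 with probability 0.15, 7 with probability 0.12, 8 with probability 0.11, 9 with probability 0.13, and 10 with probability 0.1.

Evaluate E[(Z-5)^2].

E[(Z-5)^2] = Σ (z-5)^2·P(Z=z)
 = 1·0.2 + 0·0.19 + 1·0.15 + 4·0.12 + 9·0.11 + 16·0.13 + 25·0.1
 = 0.2 + 0 + 0.15 + 0.48 + 0.99 + 2.08 + 2.5
 = 6.4

6.4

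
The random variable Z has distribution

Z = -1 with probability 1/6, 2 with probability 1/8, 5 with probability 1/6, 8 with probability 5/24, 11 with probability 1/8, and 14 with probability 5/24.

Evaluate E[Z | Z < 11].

P(Z < 11) = 1/6 + 1/8 + 1/6 + 5/24 = 2/3.
E[Z | Z < 11] = [(-1)·1/6 + 2·1/8 + 5·1/6 + 8·5/24] / (2/3)
 = 31/12 / (2/3)
 = 31/8

3.875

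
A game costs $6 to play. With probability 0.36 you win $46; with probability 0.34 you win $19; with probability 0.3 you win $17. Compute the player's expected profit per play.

22.12

E[payout] = 46·0.36 + 19·0.34 + 17·0.3
 = 16.56 + 6.46 + 5.1
 = 28.12
Net = 28.12 - 6 = 22.12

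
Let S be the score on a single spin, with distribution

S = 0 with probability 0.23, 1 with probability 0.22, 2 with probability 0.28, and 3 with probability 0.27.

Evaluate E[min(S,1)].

E[min(S,1)] = Σ min(s,1)·P(S=s)
 = 0·0.23 + 1·0.22 + 1·0.28 + 1·0.27
 = 0 + 0.22 + 0.28 + 0.27
 = 0.77

0.77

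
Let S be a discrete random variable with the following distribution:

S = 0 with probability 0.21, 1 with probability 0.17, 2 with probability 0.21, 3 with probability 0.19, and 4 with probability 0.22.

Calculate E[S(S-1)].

E[S(S-1)] = Σ s(s-1)·P(S=s)
 = 0·0.21 + 0·0.17 + 2·0.21 + 6·0.19 + 12·0.22
 = 0 + 0 + 0.42 + 1.14 + 2.64
 = 4.2

4.2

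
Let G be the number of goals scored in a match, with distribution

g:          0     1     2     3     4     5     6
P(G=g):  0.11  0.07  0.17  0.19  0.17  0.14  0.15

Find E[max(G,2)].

E[max(G,2)] = Σ max(g,2)·P(G=g)
 = 2·0.11 + 2·0.07 + 2·0.17 + 3·0.19 + 4·0.17 + 5·0.14 + 6·0.15
 = 0.22 + 0.14 + 0.34 + 0.57 + 0.68 + 0.7 + 0.9
 = 3.55

3.55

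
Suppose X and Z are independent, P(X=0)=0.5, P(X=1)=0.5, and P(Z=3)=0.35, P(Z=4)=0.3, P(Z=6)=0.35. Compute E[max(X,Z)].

4.35

E[max(X,Z)] = Σ_x Σ_z max(x,z) · P(X=x)P(Z=z)
 = 3·0.175 + 4·0.15 + 6·0.175 + 3·0.175 + 4·0.15 + 6·0.175
 = 0.525 + 0.6 + 1.05 + 0.525 + 0.6 + 1.05
 = 4.35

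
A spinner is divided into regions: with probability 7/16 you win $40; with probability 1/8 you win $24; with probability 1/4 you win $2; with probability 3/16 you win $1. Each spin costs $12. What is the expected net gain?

9.1875

E[payout] = 40·7/16 + 24·1/8 + 2·1/4 + 1·3/16
 = 35/2 + 3 + 1/2 + 3/16
 = 339/16
Net = 339/16 - 12 = 147/16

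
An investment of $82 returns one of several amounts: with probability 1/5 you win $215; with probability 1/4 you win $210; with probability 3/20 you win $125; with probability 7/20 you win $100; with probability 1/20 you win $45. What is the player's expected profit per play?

69.5

E[payout] = 215·1/5 + 210·1/4 + 125·3/20 + 100·7/20 + 45·1/20
 = 43 + 105/2 + 75/4 + 35 + 9/4
 = 303/2
Net = 303/2 - 82 = 139/2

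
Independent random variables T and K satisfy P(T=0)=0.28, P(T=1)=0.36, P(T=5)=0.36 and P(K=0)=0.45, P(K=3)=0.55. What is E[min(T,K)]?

E[min(T,K)] = Σ_t Σ_k min(t,k) · P(T=t)P(K=k)
 = 0·0.126 + 0·0.154 + 0·0.162 + 1·0.198 + 0·0.162 + 3·0.198
 = 0 + 0 + 0 + 0.198 + 0 + 0.594
 = 0.792

0.792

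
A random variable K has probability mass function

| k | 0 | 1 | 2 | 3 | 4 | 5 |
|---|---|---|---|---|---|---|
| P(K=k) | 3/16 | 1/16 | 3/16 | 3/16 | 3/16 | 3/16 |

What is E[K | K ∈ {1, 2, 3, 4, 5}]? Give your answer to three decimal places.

P(K ∈ {1, 2, 3, 4, 5}) = 1/16 + 3/16 + 3/16 + 3/16 + 3/16 = 13/16.
E[K | K ∈ {1, 2, 3, 4, 5}] = [1·1/16 + 2·3/16 + 3·3/16 + 4·3/16 + 5·3/16] / (13/16)
 = 43/16 / (13/16)
 = 43/13

3.308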